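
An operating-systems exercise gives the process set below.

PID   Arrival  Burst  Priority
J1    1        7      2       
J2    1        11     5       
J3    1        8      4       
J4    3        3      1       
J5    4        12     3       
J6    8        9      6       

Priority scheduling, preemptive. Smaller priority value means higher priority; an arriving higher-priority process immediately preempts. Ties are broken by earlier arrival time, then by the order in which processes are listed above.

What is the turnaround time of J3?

30

Timeline: | idle 0-1 | J1 1-3 | J4 3-6 | J1 6-11 | J5 11-23 | J3 23-31 | J2 31-42 | J6 42-51 |
Completion: J1=11  J2=42  J3=31  J4=6  J5=23  J6=51
Turnaround (C−A): J1=10  J2=41  J3=30  J4=3  J5=19  J6=43
Turnaround(J3) = completion − arrival = 31 − 1 = 30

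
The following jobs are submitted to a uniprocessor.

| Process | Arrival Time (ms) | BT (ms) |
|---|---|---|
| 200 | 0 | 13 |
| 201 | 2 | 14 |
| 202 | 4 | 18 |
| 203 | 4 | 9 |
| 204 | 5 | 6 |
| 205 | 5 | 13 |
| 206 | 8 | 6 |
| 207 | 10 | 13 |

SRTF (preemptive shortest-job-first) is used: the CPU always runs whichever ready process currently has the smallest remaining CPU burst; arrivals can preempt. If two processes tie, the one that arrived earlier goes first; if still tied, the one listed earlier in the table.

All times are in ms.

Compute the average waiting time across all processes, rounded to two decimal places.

28.75

Timeline: | 200 0-5 | 204 5-11 | 206 11-17 | 200 17-25 | 203 25-34 | 205 34-47 | 207 47-60 | 201 60-74 | 202 74-92 |
Completion: 200=25  201=74  202=92  203=34  204=11  205=47  206=17  207=60
Waiting times: 200=12, 201=58, 202=70, 203=21, 204=0, 205=29, 206=3, 207=37
Average waiting = (12+58+70+21+0+29+3+37) / 8 = 230/8 = 28.75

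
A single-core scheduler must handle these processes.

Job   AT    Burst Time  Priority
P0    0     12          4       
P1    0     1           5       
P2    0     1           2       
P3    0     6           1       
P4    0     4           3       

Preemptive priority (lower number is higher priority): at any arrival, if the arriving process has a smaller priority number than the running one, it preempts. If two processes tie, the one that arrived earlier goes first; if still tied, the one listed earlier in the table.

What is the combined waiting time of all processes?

47

Gantt: | P3 0-6 | P2 6-7 | P4 7-11 | P0 11-23 | P1 23-24 |
Completion: P0=23  P1=24  P2=7  P3=6  P4=11
Waiting = turnaround − burst: P0=11, P1=23, P2=6, P3=0, P4=7
Total waiting = 11 + 23 + 6 + 0 + 7 = 47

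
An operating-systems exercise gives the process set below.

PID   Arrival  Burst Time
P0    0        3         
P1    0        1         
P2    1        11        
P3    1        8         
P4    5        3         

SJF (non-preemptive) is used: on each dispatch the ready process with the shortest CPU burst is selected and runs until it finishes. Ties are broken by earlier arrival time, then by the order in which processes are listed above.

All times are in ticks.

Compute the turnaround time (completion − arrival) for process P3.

Timeline: | P1 0-1 | P0 1-4 | P3 4-12 | P4 12-15 | P2 15-26 |
Completion: P0=4  P1=1  P2=26  P3=12  P4=15
Turnaround (C−A): P0=4  P1=1  P2=25  P3=11  P4=10
Turnaround(P3) = completion − arrival = 12 − 1 = 11

11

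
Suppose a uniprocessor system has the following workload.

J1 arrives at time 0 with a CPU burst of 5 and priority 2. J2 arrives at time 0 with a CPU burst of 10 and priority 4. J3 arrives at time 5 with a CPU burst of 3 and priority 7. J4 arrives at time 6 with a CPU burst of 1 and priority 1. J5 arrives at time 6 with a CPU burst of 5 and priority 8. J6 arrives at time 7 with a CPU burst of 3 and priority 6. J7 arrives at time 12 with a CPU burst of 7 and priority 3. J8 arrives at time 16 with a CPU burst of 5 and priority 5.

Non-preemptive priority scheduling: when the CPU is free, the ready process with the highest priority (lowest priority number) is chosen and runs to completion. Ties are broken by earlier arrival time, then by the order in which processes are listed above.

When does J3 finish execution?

Gantt: | J1 0-5 | J2 5-15 | J4 15-16 | J7 16-23 | J8 23-28 | J6 28-31 | J3 31-34 | J5 34-39 |
Completion: J1=5  J2=15  J3=34  J4=16  J5=39  J6=31  J7=23  J8=28
Turnaround (C−A): J1=5  J2=15  J3=29  J4=10  J5=33  J6=24  J7=11  J8=12

34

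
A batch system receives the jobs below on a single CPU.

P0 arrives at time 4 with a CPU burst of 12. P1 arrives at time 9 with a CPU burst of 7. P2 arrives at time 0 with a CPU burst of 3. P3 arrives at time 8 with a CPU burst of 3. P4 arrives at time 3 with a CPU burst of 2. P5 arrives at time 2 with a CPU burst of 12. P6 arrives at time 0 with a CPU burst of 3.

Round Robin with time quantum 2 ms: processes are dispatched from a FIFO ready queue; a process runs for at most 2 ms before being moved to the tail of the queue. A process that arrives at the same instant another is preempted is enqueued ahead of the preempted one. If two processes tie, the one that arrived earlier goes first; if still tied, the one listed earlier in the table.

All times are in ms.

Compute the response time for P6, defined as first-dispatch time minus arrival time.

2

Timeline: | P2 0-2 | P6 2-4 | P5 4-6 | P2 6-7 | P4 7-9 | P0 9-11 | P6 11-12 | P5 12-14 | P3 14-16 | P1 16-18 | P0 18-20 | P5 20-22 | P3 22-23 | P1 23-25 | P0 25-27 | P5 27-29 | P1 29-31 | P0 31-33 | P5 33-35 | P1 35-36 | P0 36-38 | P5 38-40 | P0 40-42 |
Completion: P0=42  P1=36  P2=7  P3=23  P4=9  P5=40  P6=12
Response(P6) = first start − arrival = 2 − 0 = 2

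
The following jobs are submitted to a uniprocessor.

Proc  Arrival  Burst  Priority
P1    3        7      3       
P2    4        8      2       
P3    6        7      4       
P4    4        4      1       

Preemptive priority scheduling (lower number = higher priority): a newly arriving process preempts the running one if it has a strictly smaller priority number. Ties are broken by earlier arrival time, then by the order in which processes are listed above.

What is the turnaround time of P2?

12

Timeline: | idle 0-3 | P1 3-4 | P4 4-8 | P2 8-16 | P1 16-22 | P3 22-29 |
Completion: P1=22  P2=16  P3=29  P4=8
Turnaround(P2) = completion − arrival = 16 − 4 = 12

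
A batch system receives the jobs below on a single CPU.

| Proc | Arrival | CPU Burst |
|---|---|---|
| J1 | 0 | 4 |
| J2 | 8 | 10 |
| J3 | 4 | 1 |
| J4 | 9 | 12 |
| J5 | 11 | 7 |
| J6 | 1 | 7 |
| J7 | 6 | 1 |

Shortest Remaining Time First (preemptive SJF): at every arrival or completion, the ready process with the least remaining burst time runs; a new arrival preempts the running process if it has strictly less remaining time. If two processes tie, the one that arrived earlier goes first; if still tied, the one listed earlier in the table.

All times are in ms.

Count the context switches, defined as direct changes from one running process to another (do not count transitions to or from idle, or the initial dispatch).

7

Gantt: | J1 0-4 | J3 4-5 | J6 5-6 | J7 6-7 | J6 7-13 | J5 13-20 | J2 20-30 | J4 30-42 |
Completion: J1=4  J2=30  J3=5  J4=42  J5=20  J6=13  J7=7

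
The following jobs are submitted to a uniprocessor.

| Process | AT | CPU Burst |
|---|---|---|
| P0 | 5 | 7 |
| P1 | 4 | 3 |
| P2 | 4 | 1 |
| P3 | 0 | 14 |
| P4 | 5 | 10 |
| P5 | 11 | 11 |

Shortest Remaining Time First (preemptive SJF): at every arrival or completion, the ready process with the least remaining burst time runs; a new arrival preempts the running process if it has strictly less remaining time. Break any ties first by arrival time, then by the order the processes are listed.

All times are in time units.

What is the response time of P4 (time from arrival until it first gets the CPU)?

20

Gantt: | P3 0-4 | P2 4-5 | P1 5-8 | P0 8-15 | P3 15-25 | P4 25-35 | P5 35-46 |
Completion: P0=15  P1=8  P2=5  P3=25  P4=35  P5=46
Turnaround (C−A): P0=10  P1=4  P2=1  P3=25  P4=30  P5=35
Response(P4) = first start − arrival = 25 − 5 = 20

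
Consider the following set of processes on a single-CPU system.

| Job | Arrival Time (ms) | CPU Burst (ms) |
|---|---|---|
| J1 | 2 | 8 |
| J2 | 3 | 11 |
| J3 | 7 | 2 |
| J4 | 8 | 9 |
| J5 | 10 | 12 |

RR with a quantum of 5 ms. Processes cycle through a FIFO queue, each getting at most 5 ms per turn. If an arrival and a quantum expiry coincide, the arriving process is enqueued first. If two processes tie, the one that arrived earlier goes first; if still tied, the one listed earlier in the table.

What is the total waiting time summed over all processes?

Schedule: | idle 0-2 | J1 2-7 | J2 7-12 | J3 12-14 | J1 14-17 | J4 17-22 | J5 22-27 | J2 27-32 | J4 32-36 | J5 36-41 | J2 41-42 | J5 42-44 |
Completion: J1=17  J2=42  J3=14  J4=36  J5=44
Turnaround (C−A): J1=15  J2=39  J3=7  J4=28  J5=34
Waiting = turnaround − burst: J1=7, J2=28, J3=5, J4=19, J5=22
Total waiting = 7 + 28 + 5 + 19 + 22 = 81

81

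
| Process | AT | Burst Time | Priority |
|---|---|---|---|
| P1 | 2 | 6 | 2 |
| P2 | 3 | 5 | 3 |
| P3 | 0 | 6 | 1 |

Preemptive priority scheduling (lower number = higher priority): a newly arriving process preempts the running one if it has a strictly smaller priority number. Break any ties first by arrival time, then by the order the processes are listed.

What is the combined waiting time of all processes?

Gantt: | P3 0-6 | P1 6-12 | P2 12-17 |
Completion: P1=12  P2=17  P3=6
Turnaround (C−A): P1=10  P2=14  P3=6
Waiting = turnaround − burst: P1=4, P2=9, P3=0
Total waiting = 4 + 9 + 0 = 13

13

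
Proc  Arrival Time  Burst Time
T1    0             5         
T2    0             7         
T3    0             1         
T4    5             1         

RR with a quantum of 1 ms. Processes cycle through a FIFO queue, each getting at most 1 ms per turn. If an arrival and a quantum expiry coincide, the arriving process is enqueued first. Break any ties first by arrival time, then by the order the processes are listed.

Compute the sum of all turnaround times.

30

Timeline: | T1 0-1 | T2 1-2 | T3 2-3 | T1 3-4 | T2 4-5 | T1 5-6 | T4 6-7 | T2 7-8 | T1 8-9 | T2 9-10 | T1 10-11 | T2 11-14 |
Completion: T1=11  T2=14  T3=3  T4=7
Turnaround (C−A): T1=11  T2=14  T3=3  T4=2
Turnaround = completion − arrival: T1=11, T2=14, T3=3, T4=2
Total turnaround = 11 + 14 + 3 + 2 = 30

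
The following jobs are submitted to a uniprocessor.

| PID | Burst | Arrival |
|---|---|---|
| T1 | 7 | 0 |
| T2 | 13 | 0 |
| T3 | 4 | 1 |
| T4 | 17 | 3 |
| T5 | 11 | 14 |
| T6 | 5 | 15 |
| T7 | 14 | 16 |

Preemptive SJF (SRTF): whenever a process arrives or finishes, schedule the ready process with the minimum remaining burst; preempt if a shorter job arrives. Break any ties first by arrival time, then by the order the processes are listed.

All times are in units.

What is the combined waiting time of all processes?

Schedule: | T1 0-1 | T3 1-5 | T1 5-11 | T2 11-15 | T6 15-20 | T2 20-29 | T5 29-40 | T7 40-54 | T4 54-71 |
Completion: T1=11  T2=29  T3=5  T4=71  T5=40  T6=20  T7=54
Turnaround (C−A): T1=11  T2=29  T3=4  T4=68  T5=26  T6=5  T7=38
Waiting = turnaround − burst: T1=4, T2=16, T3=0, T4=51, T5=15, T6=0, T7=24
Total waiting = 4 + 16 + 0 + 51 + 15 + 0 + 24 = 110

110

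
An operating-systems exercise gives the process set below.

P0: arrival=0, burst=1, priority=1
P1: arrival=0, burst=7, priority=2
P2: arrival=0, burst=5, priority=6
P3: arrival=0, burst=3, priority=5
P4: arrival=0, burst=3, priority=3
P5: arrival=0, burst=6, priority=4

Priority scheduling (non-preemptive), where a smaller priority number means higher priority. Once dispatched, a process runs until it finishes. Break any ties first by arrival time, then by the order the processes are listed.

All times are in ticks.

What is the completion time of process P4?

11

Gantt: | P0 0-1 | P1 1-8 | P4 8-11 | P5 11-17 | P3 17-20 | P2 20-25 |
Completion: P0=1  P1=8  P2=25  P3=20  P4=11  P5=17
Turnaround (C−A): P0=1  P1=8  P2=25  P3=20  P4=11  P5=17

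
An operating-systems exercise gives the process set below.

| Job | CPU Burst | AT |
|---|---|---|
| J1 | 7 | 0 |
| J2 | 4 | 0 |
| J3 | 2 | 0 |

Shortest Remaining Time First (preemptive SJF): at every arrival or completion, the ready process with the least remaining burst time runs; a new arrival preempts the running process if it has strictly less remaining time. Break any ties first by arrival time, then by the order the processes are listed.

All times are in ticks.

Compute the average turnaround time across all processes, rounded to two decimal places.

7.00

Timeline: | J3 0-2 | J2 2-6 | J1 6-13 |
Completion: J1=13  J2=6  J3=2
Turnaround times: J1=13, J2=6, J3=2
Average turnaround = (13+6+2) / 3 = 21/3 = 7.00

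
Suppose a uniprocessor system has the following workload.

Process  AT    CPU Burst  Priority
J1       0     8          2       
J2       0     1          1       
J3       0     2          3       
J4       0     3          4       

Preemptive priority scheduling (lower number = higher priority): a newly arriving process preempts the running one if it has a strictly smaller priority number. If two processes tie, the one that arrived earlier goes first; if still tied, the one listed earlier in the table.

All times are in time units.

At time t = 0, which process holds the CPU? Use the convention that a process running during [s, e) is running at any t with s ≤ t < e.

Schedule: | J2 0-1 | J1 1-9 | J3 9-11 | J4 11-14 |
Completion: J1=9  J2=1  J3=11  J4=14
Turnaround (C−A): J1=9  J2=1  J3=11  J4=14

J2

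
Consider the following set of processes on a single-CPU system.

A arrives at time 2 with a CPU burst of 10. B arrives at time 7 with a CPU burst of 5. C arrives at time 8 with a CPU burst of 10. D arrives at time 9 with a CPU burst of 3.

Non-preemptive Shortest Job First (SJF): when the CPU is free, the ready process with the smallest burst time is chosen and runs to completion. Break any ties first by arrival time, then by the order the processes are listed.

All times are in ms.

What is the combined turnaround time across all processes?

51

Gantt: | idle 0-2 | A 2-12 | D 12-15 | B 15-20 | C 20-30 |
Completion: A=12  B=20  C=30  D=15
Turnaround (C−A): A=10  B=13  C=22  D=6
Turnaround = completion − arrival: A=10, B=13, C=22, D=6
Total turnaround = 10 + 13 + 22 + 6 = 51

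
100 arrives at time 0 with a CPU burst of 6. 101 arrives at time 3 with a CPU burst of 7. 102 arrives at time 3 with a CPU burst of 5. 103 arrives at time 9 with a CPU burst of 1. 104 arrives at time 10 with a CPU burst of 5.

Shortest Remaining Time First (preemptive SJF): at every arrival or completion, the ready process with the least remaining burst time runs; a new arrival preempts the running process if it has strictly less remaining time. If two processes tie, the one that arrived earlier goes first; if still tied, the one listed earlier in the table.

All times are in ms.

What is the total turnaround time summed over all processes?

44

Schedule: | 100 0-6 | 102 6-9 | 103 9-10 | 102 10-12 | 104 12-17 | 101 17-24 |
Completion: 100=6  101=24  102=12  103=10  104=17
Turnaround (C−A): 100=6  101=21  102=9  103=1  104=7
Turnaround = completion − arrival: 100=6, 101=21, 102=9, 103=1, 104=7
Total turnaround = 6 + 21 + 9 + 1 + 7 = 44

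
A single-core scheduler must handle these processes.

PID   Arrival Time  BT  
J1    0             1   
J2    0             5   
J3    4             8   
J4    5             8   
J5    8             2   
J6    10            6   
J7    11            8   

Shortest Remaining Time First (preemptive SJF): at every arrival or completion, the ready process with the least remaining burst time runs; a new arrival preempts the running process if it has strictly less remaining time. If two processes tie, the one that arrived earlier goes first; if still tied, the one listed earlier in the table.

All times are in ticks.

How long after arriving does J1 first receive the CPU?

0

Gantt: | J1 0-1 | J2 1-6 | J3 6-8 | J5 8-10 | J3 10-16 | J6 16-22 | J4 22-30 | J7 30-38 |
Completion: J1=1  J2=6  J3=16  J4=30  J5=10  J6=22  J7=38
Turnaround (C−A): J1=1  J2=6  J3=12  J4=25  J5=2  J6=12  J7=27
Response(J1) = first start − arrival = 0 − 0 = 0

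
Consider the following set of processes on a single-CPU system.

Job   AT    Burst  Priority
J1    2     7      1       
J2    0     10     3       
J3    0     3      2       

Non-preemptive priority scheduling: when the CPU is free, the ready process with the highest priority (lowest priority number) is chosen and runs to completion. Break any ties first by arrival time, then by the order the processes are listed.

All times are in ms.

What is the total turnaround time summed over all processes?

31

Gantt: | J3 0-3 | J1 3-10 | J2 10-20 |
Completion: J1=10  J2=20  J3=3
Turnaround = completion − arrival: J1=8, J2=20, J3=3
Total turnaround = 8 + 20 + 3 = 31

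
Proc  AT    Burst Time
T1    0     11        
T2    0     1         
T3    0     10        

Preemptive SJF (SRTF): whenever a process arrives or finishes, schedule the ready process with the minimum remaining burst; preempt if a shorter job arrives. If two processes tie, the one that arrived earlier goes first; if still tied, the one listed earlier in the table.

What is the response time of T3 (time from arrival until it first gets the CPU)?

Schedule: | T2 0-1 | T3 1-11 | T1 11-22 |
Completion: T1=22  T2=1  T3=11
Response(T3) = first start − arrival = 1 − 0 = 1

1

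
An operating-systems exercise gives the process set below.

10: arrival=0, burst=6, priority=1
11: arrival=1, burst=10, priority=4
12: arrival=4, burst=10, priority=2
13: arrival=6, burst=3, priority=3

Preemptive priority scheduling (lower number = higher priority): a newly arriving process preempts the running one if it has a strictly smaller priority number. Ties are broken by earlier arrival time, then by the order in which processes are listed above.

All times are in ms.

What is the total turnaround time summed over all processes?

59

Timeline: | 10 0-6 | 12 6-16 | 13 16-19 | 11 19-29 |
Completion: 10=6  11=29  12=16  13=19
Turnaround (C−A): 10=6  11=28  12=12  13=13
Turnaround = completion − arrival: 10=6, 11=28, 12=12, 13=13
Total turnaround = 6 + 28 + 12 + 13 = 59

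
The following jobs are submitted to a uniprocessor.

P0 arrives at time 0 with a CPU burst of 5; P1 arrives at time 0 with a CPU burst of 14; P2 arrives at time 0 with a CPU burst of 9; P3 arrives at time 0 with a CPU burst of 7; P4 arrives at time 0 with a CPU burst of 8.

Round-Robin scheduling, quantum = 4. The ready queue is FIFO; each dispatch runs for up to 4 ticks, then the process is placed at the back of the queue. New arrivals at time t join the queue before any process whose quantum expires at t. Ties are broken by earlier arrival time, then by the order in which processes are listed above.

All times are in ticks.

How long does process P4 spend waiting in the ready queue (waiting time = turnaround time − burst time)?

28

Timeline: | P0 0-4 | P1 4-8 | P2 8-12 | P3 12-16 | P4 16-20 | P0 20-21 | P1 21-25 | P2 25-29 | P3 29-32 | P4 32-36 | P1 36-40 | P2 40-41 | P1 41-43 |
Completion: P0=21  P1=43  P2=41  P3=32  P4=36
Waiting(P4) = turnaround − burst = 36 − 8 = 28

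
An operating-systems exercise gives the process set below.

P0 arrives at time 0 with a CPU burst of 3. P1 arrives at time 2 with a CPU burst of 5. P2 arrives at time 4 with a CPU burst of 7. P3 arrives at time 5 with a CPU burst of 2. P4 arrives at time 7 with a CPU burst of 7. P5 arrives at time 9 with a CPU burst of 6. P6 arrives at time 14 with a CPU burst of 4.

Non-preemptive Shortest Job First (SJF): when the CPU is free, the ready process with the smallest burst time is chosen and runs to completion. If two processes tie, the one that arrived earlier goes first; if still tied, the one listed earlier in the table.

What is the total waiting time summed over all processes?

43

Schedule: | P0 0-3 | P1 3-8 | P3 8-10 | P5 10-16 | P6 16-20 | P2 20-27 | P4 27-34 |
Completion: P0=3  P1=8  P2=27  P3=10  P4=34  P5=16  P6=20
Turnaround (C−A): P0=3  P1=6  P2=23  P3=5  P4=27  P5=7  P6=6
Waiting = turnaround − burst: P0=0, P1=1, P2=16, P3=3, P4=20, P5=1, P6=2
Total waiting = 0 + 1 + 16 + 3 + 20 + 1 + 2 = 43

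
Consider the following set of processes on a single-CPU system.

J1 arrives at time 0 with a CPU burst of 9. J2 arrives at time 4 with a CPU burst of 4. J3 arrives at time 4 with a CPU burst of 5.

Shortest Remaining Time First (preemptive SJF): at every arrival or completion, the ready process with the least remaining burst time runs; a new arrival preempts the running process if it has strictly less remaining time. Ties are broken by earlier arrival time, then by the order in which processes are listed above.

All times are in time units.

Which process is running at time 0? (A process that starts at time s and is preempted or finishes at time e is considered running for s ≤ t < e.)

Schedule: | J1 0-4 | J2 4-8 | J1 8-13 | J3 13-18 |
Completion: J1=13  J2=8  J3=18
Turnaround (C−A): J1=13  J2=4  J3=14

J1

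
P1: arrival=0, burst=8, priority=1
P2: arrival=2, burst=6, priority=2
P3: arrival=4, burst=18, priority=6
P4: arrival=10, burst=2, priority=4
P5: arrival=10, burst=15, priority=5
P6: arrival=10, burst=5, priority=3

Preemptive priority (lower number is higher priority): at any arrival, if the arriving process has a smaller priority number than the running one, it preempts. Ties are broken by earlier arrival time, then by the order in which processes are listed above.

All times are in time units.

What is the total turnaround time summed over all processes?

Gantt: | P1 0-8 | P2 8-14 | P6 14-19 | P4 19-21 | P5 21-36 | P3 36-54 |
Completion: P1=8  P2=14  P3=54  P4=21  P5=36  P6=19
Turnaround = completion − arrival: P1=8, P2=12, P3=50, P4=11, P5=26, P6=9
Total turnaround = 8 + 12 + 50 + 11 + 26 + 9 = 116

116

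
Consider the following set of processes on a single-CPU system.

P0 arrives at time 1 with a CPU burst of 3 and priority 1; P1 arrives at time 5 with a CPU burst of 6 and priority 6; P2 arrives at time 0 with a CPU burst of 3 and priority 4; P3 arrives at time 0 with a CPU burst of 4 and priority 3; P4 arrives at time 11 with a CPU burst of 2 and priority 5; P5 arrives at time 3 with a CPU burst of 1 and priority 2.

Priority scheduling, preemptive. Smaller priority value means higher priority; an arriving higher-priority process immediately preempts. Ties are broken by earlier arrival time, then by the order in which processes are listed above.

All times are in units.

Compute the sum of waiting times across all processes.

21

Timeline: | P3 0-1 | P0 1-4 | P5 4-5 | P3 5-8 | P2 8-11 | P4 11-13 | P1 13-19 |
Completion: P0=4  P1=19  P2=11  P3=8  P4=13  P5=5
Turnaround (C−A): P0=3  P1=14  P2=11  P3=8  P4=2  P5=2
Waiting = turnaround − burst: P0=0, P1=8, P2=8, P3=4, P4=0, P5=1
Total waiting = 0 + 8 + 8 + 4 + 0 + 1 = 21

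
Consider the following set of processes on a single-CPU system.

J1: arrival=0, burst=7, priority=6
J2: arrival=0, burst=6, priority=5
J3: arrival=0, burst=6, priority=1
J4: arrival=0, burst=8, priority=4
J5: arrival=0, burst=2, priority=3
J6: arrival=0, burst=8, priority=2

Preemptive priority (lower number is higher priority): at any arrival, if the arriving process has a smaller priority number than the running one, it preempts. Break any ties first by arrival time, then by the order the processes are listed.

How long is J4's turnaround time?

Timeline: | J3 0-6 | J6 6-14 | J5 14-16 | J4 16-24 | J2 24-30 | J1 30-37 |
Completion: J1=37  J2=30  J3=6  J4=24  J5=16  J6=14
Turnaround (C−A): J1=37  J2=30  J3=6  J4=24  J5=16  J6=14
Turnaround(J4) = completion − arrival = 24 − 0 = 24

24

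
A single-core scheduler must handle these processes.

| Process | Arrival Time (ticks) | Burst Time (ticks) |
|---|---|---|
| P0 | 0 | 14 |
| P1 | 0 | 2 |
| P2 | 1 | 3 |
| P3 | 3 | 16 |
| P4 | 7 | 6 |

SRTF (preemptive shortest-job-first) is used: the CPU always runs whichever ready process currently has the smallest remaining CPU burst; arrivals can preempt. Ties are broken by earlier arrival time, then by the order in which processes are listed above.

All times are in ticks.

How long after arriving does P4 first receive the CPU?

0

Timeline: | P1 0-2 | P2 2-5 | P0 5-7 | P4 7-13 | P0 13-25 | P3 25-41 |
Completion: P0=25  P1=2  P2=5  P3=41  P4=13
Turnaround (C−A): P0=25  P1=2  P2=4  P3=38  P4=6
Response(P4) = first start − arrival = 7 − 7 = 0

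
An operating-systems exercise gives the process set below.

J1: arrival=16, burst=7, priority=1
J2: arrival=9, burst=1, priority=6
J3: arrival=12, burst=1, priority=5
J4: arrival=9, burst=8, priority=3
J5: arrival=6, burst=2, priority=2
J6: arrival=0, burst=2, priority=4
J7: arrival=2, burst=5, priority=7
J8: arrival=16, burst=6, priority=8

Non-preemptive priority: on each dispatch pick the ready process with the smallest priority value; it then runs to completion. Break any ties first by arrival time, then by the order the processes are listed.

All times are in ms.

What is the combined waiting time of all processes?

40

Gantt: | J6 0-2 | J7 2-7 | J5 7-9 | J4 9-17 | J1 17-24 | J3 24-25 | J2 25-26 | J8 26-32 |
Completion: J1=24  J2=26  J3=25  J4=17  J5=9  J6=2  J7=7  J8=32
Turnaround (C−A): J1=8  J2=17  J3=13  J4=8  J5=3  J6=2  J7=5  J8=16
Waiting = turnaround − burst: J1=1, J2=16, J3=12, J4=0, J5=1, J6=0, J7=0, J8=10
Total waiting = 1 + 16 + 12 + 0 + 1 + 0 + 0 + 10 = 40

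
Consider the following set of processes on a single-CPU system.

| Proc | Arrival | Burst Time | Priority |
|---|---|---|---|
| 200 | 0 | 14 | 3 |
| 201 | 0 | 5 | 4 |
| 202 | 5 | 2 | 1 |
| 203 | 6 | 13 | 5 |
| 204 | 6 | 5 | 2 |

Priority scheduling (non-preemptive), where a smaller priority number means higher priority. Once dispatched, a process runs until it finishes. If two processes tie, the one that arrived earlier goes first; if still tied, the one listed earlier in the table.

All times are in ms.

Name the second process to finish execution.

202

Timeline: | 200 0-14 | 202 14-16 | 204 16-21 | 201 21-26 | 203 26-39 |
Completion: 200=14  201=26  202=16  203=39  204=21
Turnaround (C−A): 200=14  201=26  202=11  203=33  204=15
Finish order: 200 → 202 → 204 → 201 → 203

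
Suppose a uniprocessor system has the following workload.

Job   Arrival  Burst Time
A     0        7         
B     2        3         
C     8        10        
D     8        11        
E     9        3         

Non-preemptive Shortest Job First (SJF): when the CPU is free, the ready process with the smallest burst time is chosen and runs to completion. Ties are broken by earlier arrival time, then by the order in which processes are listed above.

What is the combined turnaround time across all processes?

60

Timeline: | A 0-7 | B 7-10 | E 10-13 | C 13-23 | D 23-34 |
Completion: A=7  B=10  C=23  D=34  E=13
Turnaround (C−A): A=7  B=8  C=15  D=26  E=4
Turnaround = completion − arrival: A=7, B=8, C=15, D=26, E=4
Total turnaround = 7 + 8 + 15 + 26 + 4 = 60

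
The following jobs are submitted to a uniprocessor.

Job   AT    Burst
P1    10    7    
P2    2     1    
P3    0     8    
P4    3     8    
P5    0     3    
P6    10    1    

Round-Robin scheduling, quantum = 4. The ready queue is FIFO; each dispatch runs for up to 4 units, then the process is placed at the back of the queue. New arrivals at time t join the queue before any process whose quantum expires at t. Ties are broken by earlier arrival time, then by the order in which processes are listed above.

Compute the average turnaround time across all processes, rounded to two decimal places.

13.33

Gantt: | P3 0-4 | P5 4-7 | P2 7-8 | P4 8-12 | P3 12-16 | P1 16-20 | P6 20-21 | P4 21-25 | P1 25-28 |
Completion: P1=28  P2=8  P3=16  P4=25  P5=7  P6=21
Turnaround times: P1=18, P2=6, P3=16, P4=22, P5=7, P6=11
Average turnaround = (18+6+16+22+7+11) / 6 = 80/6 = 13.33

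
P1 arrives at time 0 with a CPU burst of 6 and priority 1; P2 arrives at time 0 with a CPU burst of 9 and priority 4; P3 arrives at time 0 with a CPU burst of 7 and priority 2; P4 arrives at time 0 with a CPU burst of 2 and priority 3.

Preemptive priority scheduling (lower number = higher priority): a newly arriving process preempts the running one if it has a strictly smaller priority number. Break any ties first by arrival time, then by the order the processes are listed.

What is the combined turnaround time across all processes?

Timeline: | P1 0-6 | P3 6-13 | P4 13-15 | P2 15-24 |
Completion: P1=6  P2=24  P3=13  P4=15
Turnaround (C−A): P1=6  P2=24  P3=13  P4=15
Turnaround = completion − arrival: P1=6, P2=24, P3=13, P4=15
Total turnaround = 6 + 24 + 13 + 15 = 58

58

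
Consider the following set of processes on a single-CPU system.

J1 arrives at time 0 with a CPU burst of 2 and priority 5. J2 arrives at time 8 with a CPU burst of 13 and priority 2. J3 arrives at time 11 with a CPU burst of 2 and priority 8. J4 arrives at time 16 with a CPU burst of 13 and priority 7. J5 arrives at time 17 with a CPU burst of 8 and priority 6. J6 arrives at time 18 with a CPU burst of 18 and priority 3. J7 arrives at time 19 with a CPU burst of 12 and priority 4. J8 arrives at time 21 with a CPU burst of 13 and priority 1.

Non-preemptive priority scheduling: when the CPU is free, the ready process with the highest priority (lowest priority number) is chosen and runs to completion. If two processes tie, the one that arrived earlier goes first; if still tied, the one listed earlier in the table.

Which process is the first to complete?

Timeline: | J1 0-2 | idle 2-8 | J2 8-21 | J8 21-34 | J6 34-52 | J7 52-64 | J5 64-72 | J4 72-85 | J3 85-87 |
Completion: J1=2  J2=21  J3=87  J4=85  J5=72  J6=52  J7=64  J8=34
Turnaround (C−A): J1=2  J2=13  J3=76  J4=69  J5=55  J6=34  J7=45  J8=13
Finish order: J1 → J2 → J8 → J6 → J7 → J5 → J4 → J3

J1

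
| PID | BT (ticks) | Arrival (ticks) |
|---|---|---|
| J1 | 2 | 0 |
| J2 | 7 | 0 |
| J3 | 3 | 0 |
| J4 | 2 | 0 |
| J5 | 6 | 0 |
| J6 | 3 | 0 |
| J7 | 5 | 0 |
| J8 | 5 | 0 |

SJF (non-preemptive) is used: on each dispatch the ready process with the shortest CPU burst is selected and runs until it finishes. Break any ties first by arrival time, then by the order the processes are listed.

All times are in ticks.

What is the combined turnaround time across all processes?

117

Schedule: | J1 0-2 | J4 2-4 | J3 4-7 | J6 7-10 | J7 10-15 | J8 15-20 | J5 20-26 | J2 26-33 |
Completion: J1=2  J2=33  J3=7  J4=4  J5=26  J6=10  J7=15  J8=20
Turnaround (C−A): J1=2  J2=33  J3=7  J4=4  J5=26  J6=10  J7=15  J8=20
Turnaround = completion − arrival: J1=2, J2=33, J3=7, J4=4, J5=26, J6=10, J7=15, J8=20
Total turnaround = 2 + 33 + 7 + 4 + 26 + 10 + 15 + 20 = 117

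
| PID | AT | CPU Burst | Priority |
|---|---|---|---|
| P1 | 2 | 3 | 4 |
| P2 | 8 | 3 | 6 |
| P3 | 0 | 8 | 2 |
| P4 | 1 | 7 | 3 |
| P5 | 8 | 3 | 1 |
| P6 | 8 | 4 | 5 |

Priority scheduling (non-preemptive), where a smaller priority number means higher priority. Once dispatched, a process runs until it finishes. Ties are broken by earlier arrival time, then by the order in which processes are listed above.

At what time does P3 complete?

Timeline: | P3 0-8 | P5 8-11 | P4 11-18 | P1 18-21 | P6 21-25 | P2 25-28 |
Completion: P1=21  P2=28  P3=8  P4=18  P5=11  P6=25
Turnaround (C−A): P1=19  P2=20  P3=8  P4=17  P5=3  P6=17

8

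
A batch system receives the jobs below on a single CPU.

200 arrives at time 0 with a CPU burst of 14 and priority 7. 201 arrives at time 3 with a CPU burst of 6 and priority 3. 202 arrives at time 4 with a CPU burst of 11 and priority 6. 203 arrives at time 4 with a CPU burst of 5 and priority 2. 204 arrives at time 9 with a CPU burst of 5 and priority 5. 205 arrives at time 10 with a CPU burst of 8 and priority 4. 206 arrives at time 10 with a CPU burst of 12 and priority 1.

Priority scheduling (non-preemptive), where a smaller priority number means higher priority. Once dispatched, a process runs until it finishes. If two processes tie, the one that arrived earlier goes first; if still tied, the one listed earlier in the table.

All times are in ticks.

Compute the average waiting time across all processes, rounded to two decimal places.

Gantt: | 200 0-14 | 206 14-26 | 203 26-31 | 201 31-37 | 205 37-45 | 204 45-50 | 202 50-61 |
Completion: 200=14  201=37  202=61  203=31  204=50  205=45  206=26
Turnaround (C−A): 200=14  201=34  202=57  203=27  204=41  205=35  206=16
Waiting times: 200=0, 201=28, 202=46, 203=22, 204=36, 205=27, 206=4
Average waiting = (0+28+46+22+36+27+4) / 7 = 163/7 = 23.29

23.29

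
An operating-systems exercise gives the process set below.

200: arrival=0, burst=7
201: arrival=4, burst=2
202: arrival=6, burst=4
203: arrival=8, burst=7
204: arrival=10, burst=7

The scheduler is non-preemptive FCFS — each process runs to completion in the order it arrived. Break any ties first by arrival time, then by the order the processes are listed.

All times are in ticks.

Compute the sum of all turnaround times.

Gantt: | 200 0-7 | 201 7-9 | 202 9-13 | 203 13-20 | 204 20-27 |
Completion: 200=7  201=9  202=13  203=20  204=27
Turnaround (C−A): 200=7  201=5  202=7  203=12  204=17
Turnaround = completion − arrival: 200=7, 201=5, 202=7, 203=12, 204=17
Total turnaround = 7 + 5 + 7 + 12 + 17 = 48

48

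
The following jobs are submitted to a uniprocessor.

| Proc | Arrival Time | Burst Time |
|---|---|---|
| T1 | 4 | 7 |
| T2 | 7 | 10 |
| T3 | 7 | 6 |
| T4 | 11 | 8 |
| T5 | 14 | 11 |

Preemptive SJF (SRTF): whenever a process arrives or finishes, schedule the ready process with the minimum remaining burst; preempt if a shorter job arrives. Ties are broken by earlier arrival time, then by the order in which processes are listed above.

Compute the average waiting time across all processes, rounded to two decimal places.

9.80

Schedule: | idle 0-4 | T1 4-11 | T3 11-17 | T4 17-25 | T2 25-35 | T5 35-46 |
Completion: T1=11  T2=35  T3=17  T4=25  T5=46
Waiting times: T1=0, T2=18, T3=4, T4=6, T5=21
Average waiting = (0+18+4+6+21) / 5 = 49/5 = 9.80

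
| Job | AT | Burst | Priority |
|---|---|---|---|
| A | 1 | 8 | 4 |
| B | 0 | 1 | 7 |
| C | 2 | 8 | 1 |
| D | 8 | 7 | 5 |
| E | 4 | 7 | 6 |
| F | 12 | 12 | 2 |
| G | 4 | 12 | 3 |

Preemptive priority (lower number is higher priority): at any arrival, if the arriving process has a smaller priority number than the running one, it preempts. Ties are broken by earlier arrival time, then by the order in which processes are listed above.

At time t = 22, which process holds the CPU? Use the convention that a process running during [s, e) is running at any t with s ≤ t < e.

Timeline: | B 0-1 | A 1-2 | C 2-10 | G 10-12 | F 12-24 | G 24-34 | A 34-41 | D 41-48 | E 48-55 |
Completion: A=41  B=1  C=10  D=48  E=55  F=24  G=34

F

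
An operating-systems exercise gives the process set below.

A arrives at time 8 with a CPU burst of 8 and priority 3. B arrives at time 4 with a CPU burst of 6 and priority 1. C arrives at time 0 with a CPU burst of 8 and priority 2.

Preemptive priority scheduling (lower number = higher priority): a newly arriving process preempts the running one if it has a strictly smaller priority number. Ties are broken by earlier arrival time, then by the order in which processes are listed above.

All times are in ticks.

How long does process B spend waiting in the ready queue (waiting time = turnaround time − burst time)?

0

Timeline: | C 0-4 | B 4-10 | C 10-14 | A 14-22 |
Completion: A=22  B=10  C=14
Waiting(B) = turnaround − burst = 6 − 6 = 0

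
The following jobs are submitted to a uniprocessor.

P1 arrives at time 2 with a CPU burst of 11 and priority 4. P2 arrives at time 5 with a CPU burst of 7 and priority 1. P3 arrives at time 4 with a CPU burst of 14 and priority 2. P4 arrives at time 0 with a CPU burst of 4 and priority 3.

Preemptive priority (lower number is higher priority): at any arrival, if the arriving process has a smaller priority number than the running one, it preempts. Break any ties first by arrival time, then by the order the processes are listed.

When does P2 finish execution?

Gantt: | P4 0-4 | P3 4-5 | P2 5-12 | P3 12-25 | P1 25-36 |
Completion: P1=36  P2=12  P3=25  P4=4
Turnaround (C−A): P1=34  P2=7  P3=21  P4=4

12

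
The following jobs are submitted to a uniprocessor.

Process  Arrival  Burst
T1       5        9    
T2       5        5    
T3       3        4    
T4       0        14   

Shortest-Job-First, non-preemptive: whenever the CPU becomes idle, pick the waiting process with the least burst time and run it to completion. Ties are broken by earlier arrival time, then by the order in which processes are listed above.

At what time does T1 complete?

32

Schedule: | T4 0-14 | T3 14-18 | T2 18-23 | T1 23-32 |
Completion: T1=32  T2=23  T3=18  T4=14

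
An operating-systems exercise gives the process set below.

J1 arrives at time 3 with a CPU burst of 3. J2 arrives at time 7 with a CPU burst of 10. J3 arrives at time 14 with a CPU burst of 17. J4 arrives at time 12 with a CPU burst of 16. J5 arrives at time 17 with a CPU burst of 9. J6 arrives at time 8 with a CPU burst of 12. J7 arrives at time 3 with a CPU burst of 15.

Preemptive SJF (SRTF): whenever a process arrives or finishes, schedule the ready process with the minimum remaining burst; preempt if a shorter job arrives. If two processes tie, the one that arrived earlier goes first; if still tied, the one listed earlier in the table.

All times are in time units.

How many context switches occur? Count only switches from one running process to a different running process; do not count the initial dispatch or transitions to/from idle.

Schedule: | idle 0-3 | J1 3-6 | J7 6-7 | J2 7-17 | J5 17-26 | J6 26-38 | J7 38-52 | J4 52-68 | J3 68-85 |
Completion: J1=6  J2=17  J3=85  J4=68  J5=26  J6=38  J7=52
Turnaround (C−A): J1=3  J2=10  J3=71  J4=56  J5=9  J6=30  J7=49

7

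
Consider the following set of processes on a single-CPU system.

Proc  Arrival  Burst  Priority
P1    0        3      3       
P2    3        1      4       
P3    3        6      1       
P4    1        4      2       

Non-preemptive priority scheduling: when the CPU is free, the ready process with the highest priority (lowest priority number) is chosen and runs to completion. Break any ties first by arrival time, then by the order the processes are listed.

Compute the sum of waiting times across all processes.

Timeline: | P1 0-3 | P3 3-9 | P4 9-13 | P2 13-14 |
Completion: P1=3  P2=14  P3=9  P4=13
Turnaround (C−A): P1=3  P2=11  P3=6  P4=12
Waiting = turnaround − burst: P1=0, P2=10, P3=0, P4=8
Total waiting = 0 + 10 + 0 + 8 = 18

18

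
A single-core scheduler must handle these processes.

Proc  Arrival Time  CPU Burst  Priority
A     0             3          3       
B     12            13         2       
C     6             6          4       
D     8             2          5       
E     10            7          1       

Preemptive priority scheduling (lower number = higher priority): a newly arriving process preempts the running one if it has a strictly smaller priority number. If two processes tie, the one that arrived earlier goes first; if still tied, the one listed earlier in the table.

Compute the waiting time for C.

20

Gantt: | A 0-3 | idle 3-6 | C 6-10 | E 10-17 | B 17-30 | C 30-32 | D 32-34 |
Completion: A=3  B=30  C=32  D=34  E=17
Turnaround (C−A): A=3  B=18  C=26  D=26  E=7
Waiting(C) = turnaround − burst = 26 − 6 = 20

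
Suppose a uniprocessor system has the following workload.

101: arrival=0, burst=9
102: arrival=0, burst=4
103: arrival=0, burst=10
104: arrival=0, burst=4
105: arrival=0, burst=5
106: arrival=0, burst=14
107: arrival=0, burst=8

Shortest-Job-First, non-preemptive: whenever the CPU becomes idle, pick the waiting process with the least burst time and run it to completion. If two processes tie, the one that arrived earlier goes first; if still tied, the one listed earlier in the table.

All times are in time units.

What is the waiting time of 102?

0

Schedule: | 102 0-4 | 104 4-8 | 105 8-13 | 107 13-21 | 101 21-30 | 103 30-40 | 106 40-54 |
Completion: 101=30  102=4  103=40  104=8  105=13  106=54  107=21
Waiting(102) = turnaround − burst = 4 − 4 = 0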